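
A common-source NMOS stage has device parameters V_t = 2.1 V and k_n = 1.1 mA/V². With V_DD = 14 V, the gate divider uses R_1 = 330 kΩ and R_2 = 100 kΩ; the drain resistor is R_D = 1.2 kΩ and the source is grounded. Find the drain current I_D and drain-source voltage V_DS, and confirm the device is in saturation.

V_G = V_DD·R_2/(R_1+R_2) = 14×100/430 = 3.26 V. With the source grounded, V_GS = V_G = 3.26 V.
Assume saturation: I_D = (k_n/2)(V_GS − V_t)² = (1.1/2)×(3.26 − 2.1)² = 0.55×1.16² = 0.735 mA.
V_DS = V_DD − I_D·R_D = 14 − 0.735×1.2 = 13.1 V.
Saturation requires V_DS ≥ V_GS − V_t = 1.16 V; 13.1 ≥ 1.16 ✓.

I_D ≈ 0.73 mA, V_DS ≈ 13 V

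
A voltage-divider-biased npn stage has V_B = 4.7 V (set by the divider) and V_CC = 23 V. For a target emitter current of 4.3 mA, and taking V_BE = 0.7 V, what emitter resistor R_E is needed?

R_E ≈ 0.93 kΩ

V_E = V_B − V_BE = 4.7 − 0.7 = 4 V.
R_E = V_E / I_E = 4 / 4.3 = 0.93 kΩ.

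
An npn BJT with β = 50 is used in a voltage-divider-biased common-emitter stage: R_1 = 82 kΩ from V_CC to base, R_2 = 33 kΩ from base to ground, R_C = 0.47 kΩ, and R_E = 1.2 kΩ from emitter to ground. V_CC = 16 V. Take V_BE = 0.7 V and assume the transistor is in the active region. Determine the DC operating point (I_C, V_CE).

Thevenize the base divider: V_Th = V_CC·R_2/(R_1+R_2) = 16×33/115 = 4.59 V, R_Th = R_1‖R_2 = 23.5 kΩ.
Base-emitter loop: V_Th = I_B·R_Th + V_BE + (β+1)I_B·R_E, so I_B = (4.59 − 0.7) / (23.5 + 51×1.2) = 0.0459 mA.
I_C = β·I_B = 50×0.0459 = 2.3 mA, and I_E = (β+1)I_B = 2.34 mA.
V_CE = V_CC − I_C·R_C − I_E·R_E = 16 − 2.3×0.47 − 2.34×1.2 = 12.1 V.
V_CE = 12.1 V > 0.2 V confirms active-region operation.

I_C ≈ 2.3 mA, V_CE ≈ 12 V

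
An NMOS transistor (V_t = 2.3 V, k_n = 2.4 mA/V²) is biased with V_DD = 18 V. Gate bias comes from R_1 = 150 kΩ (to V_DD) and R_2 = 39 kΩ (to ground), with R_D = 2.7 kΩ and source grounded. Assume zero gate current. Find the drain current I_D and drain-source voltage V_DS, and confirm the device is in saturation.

I_D ≈ 2.4 mA, V_DS ≈ 12 V

V_G = V_DD·R_2/(R_1+R_2) = 18×39/189 = 3.71 V. With the source grounded, V_GS = V_G = 3.71 V.
Assume saturation: I_D = (k_n/2)(V_GS − V_t)² = (2.4/2)×(3.71 − 2.3)² = 1.2×1.41² = 2.4 mA.
V_DS = V_DD − I_D·R_D = 18 − 2.4×2.7 = 11.5 V.
Saturation requires V_DS ≥ V_GS − V_t = 1.41 V; 11.5 ≥ 1.41 ✓.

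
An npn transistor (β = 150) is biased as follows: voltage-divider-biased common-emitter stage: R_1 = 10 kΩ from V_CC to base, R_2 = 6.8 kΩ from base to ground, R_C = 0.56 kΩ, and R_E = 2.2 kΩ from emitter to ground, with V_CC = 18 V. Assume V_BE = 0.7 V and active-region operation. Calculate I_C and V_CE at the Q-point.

I_C ≈ 2.9 mA, V_CE ≈ 9.8 V

Thevenize the base divider: V_Th = V_CC·R_2/(R_1+R_2) = 18×6.8/16.8 = 7.29 V, R_Th = R_1‖R_2 = 4.05 kΩ.
Base-emitter loop: V_Th = I_B·R_Th + V_BE + (β+1)I_B·R_E, so I_B = (7.29 − 0.7) / (4.05 + 151×2.2) = 0.0196 mA.
I_C = β·I_B = 150×0.0196 = 2.94 mA, and I_E = (β+1)I_B = 2.96 mA.
V_CE = V_CC − I_C·R_C − I_E·R_E = 18 − 2.94×0.56 − 2.96×2.2 = 9.85 V.
V_CE = 9.85 V > 0.2 V confirms active-region operation.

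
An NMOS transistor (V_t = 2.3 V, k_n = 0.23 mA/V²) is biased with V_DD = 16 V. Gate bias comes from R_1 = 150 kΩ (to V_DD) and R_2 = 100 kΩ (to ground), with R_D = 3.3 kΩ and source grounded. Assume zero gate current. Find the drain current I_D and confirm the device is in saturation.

V_G = V_DD·R_2/(R_1+R_2) = 16×100/250 = 6.4 V. With the source grounded, V_GS = V_G = 6.4 V.
Assume saturation: I_D = (k_n/2)(V_GS − V_t)² = (0.23/2)×(6.4 − 2.3)² = 0.115×4.1² = 1.93 mA.
V_DS = V_DD − I_D·R_D = 16 − 1.93×3.3 = 9.62 V.
Saturation requires V_DS ≥ V_GS − V_t = 4.1 V; 9.62 ≥ 4.1 ✓.

I_D ≈ 1.9 mA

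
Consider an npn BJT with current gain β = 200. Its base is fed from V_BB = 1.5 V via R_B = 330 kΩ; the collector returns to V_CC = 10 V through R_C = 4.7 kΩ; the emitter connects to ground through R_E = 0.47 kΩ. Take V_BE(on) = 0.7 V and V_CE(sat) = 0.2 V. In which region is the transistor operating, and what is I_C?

Assume active. Base-emitter loop: I_B = (V_BB − V_BE)/(R_B + (β+1)R_E) = (1.5 − 0.7)/(330 + 201×0.47) = 0.00188 mA.
I_C = β·I_B = 200×0.00188 = 0.377 mA.
V_CE = V_CC − I_C·R_C − I_E·R_E = 10 − 0.377×4.7 − 0.379×0.47 = 8.05 V > V_CE(sat), so the active-region assumption holds.

active; I_C ≈ 0.38 mA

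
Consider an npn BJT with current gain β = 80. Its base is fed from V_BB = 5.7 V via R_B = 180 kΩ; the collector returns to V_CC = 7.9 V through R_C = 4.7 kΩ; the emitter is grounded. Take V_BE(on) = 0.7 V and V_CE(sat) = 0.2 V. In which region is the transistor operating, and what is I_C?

saturation; I_C ≈ 1.6 mA

Assume active: I_B = (5.7 − 0.7)/180 = 0.0278 mA, giving I_C = β·I_B = 2.22 mA.
But then V_CE = 7.9 − 2.22×4.7 = -2.54 V < V_CE(sat) = 0.2 V — impossible in the active region.
So the transistor is saturated. With V_CE = 0.2 V, I_C = (V_CC − 0.2)/R_C = 7.7/4.7 = 1.64 mA.
Check: β·I_B = 2.22 mA > I_C = 1.64 mA, confirming saturation.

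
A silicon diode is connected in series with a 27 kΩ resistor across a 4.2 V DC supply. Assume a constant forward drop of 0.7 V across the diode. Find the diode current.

I ≈ 0.13 mA

KVL around the loop: 4.2 = V_D + I·R = 0.7 + I × 27 kΩ.
So I = (4.2 − 0.7) / 27 kΩ = 3.5 / 27 = 0.13 mA.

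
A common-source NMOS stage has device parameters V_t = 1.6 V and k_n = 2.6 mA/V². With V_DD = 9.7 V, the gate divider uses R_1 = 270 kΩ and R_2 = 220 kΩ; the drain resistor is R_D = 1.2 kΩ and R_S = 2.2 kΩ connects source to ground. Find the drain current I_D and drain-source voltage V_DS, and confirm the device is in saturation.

I_D ≈ 0.88 mA, V_DS ≈ 6.7 V

V_G = V_DD·R_2/(R_1+R_2) = 9.7×220/490 = 4.36 V.
Assume saturation: I_D = (k_n/2)(V_GS − V_t)² with V_GS = V_G − I_D·R_S = 4.36 − 2.2·I_D.
Substituting gives 6.29·I_D² − 16.8·I_D + 9.87 = 0, with roots I_D = 0.879 or 1.78 mA.
The root I_D = 1.78 mA gives V_GS = 0.428 V ≤ V_t, so take I_D = 0.879 mA.
Then V_GS = 2.42 V and V_DS = V_DD − I_D(R_D+R_S) = 9.7 − 0.879×3.4 = 6.71 V.
Saturation requires V_DS ≥ V_GS − V_t = 0.822 V; 6.71 ≥ 0.822 ✓.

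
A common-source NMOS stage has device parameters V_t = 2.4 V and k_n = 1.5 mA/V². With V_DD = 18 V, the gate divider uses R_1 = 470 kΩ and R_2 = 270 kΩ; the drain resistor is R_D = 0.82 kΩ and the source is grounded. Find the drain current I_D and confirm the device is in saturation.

V_G = V_DD·R_2/(R_1+R_2) = 18×270/740 = 6.57 V. With the source grounded, V_GS = V_G = 6.57 V.
Assume saturation: I_D = (k_n/2)(V_GS − V_t)² = (1.5/2)×(6.57 − 2.4)² = 0.75×4.17² = 13 mA.
V_DS = V_DD − I_D·R_D = 18 − 13×0.82 = 7.32 V.
Saturation requires V_DS ≥ V_GS − V_t = 4.17 V; 7.32 ≥ 4.17 ✓.

I_D ≈ 13 mA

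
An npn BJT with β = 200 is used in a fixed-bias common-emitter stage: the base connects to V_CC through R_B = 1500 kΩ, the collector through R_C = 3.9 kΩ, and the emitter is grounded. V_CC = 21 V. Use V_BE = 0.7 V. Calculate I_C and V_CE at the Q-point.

Base loop: V_CC = I_B·R_B + V_BE, so I_B = (21 − 0.7)/1500 kΩ = 0.0135 mA.
In the active region I_C = β·I_B = 200 × 0.0135 = 2.71 mA.
Collector loop: V_CE = V_CC − I_C·R_C = 21 − 2.71×3.9 = 10.4 V.
Since V_CE = 10.4 V > V_CE(sat) ≈ 0.2 V, the transistor is in the active region as assumed.

I_C ≈ 2.7 mA, V_CE ≈ 10 V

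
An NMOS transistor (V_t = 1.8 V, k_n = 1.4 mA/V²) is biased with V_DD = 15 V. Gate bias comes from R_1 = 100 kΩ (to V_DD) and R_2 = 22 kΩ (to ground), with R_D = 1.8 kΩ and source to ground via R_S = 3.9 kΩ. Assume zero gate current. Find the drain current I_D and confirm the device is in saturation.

V_G = V_DD·R_2/(R_1+R_2) = 15×22/122 = 2.7 V.
Assume saturation: I_D = (k_n/2)(V_GS − V_t)² with V_GS = V_G − I_D·R_S = 2.7 − 3.9·I_D.
Substituting gives 10.6·I_D² − 5.94·I_D + 0.573 = 0, with roots I_D = 0.124 or 0.434 mA.
The root I_D = 0.434 mA gives V_GS = 1.01 V ≤ V_t, so take I_D = 0.124 mA.
Then V_GS = 2.22 V and V_DS = V_DD − I_D(R_D+R_S) = 15 − 0.124×5.7 = 14.3 V.
Saturation requires V_DS ≥ V_GS − V_t = 0.421 V; 14.3 ≥ 0.421 ✓.

I_D ≈ 0.12 mA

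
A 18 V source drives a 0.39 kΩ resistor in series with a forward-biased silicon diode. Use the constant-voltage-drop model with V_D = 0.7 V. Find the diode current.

KVL around the loop: 18 = V_D + I·R = 0.7 + I × 0.39 kΩ.
So I = (18 − 0.7) / 0.39 kΩ = 17.3 / 0.39 = 44.4 mA.

I ≈ 44 mA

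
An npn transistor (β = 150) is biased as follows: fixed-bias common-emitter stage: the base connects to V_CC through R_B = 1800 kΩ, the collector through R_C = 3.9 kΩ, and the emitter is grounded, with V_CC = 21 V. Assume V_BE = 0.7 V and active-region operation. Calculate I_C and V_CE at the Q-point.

I_C ≈ 1.7 mA, V_CE ≈ 14 V

Base loop: V_CC = I_B·R_B + V_BE, so I_B = (21 − 0.7)/1800 kΩ = 0.0113 mA.
In the active region I_C = β·I_B = 150 × 0.0113 = 1.69 mA.
Collector loop: V_CE = V_CC − I_C·R_C = 21 − 1.69×3.9 = 14.4 V.
Since V_CE = 14.4 V > V_CE(sat) ≈ 0.2 V, the transistor is in the active region as assumed.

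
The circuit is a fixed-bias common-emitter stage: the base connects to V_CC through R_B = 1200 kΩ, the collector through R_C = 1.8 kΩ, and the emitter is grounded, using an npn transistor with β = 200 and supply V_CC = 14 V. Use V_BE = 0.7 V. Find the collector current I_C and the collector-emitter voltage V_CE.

I_C ≈ 2.2 mA, V_CE ≈ 10 V

Base loop: V_CC = I_B·R_B + V_BE, so I_B = (14 − 0.7)/1200 kΩ = 0.0111 mA.
In the active region I_C = β·I_B = 200 × 0.0111 = 2.22 mA.
Collector loop: V_CE = V_CC − I_C·R_C = 14 − 2.22×1.8 = 10 V.
Since V_CE = 10 V > V_CE(sat) ≈ 0.2 V, the transistor is in the active region as assumed.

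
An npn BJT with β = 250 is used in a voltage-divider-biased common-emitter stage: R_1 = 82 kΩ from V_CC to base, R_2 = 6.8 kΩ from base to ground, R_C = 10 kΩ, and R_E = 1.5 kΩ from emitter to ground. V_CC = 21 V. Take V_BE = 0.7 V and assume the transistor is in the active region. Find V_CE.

Thevenize the base divider: V_Th = V_CC·R_2/(R_1+R_2) = 21×6.8/88.8 = 1.61 V, R_Th = R_1‖R_2 = 6.28 kΩ.
Base-emitter loop: V_Th = I_B·R_Th + V_BE + (β+1)I_B·R_E, so I_B = (1.61 − 0.7) / (6.28 + 251×1.5) = 0.00237 mA.
I_C = β·I_B = 250×0.00237 = 0.593 mA, and I_E = (β+1)I_B = 0.595 mA.
V_CE = V_CC − I_C·R_C − I_E·R_E = 21 − 0.593×10 − 0.595×1.5 = 14.2 V.
V_CE = 14.2 V > 0.2 V confirms active-region operation.

V_CE ≈ 14 V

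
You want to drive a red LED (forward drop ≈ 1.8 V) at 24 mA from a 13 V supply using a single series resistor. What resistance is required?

The resistor drops V_S − V_D = 13 − 1.8 = 11.2 V at 24 mA.
R = 11.2 V / 24 mA = 0.467 kΩ.

R ≈ 0.47 kΩ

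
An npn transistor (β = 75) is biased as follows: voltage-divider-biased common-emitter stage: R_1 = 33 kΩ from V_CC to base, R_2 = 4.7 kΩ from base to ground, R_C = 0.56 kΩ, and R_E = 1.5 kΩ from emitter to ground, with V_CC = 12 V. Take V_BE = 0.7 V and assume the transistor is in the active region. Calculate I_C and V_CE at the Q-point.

Thevenize the base divider: V_Th = V_CC·R_2/(R_1+R_2) = 12×4.7/37.7 = 1.5 V, R_Th = R_1‖R_2 = 4.11 kΩ.
Base-emitter loop: V_Th = I_B·R_Th + V_BE + (β+1)I_B·R_E, so I_B = (1.5 − 0.7) / (4.11 + 76×1.5) = 0.00674 mA.
I_C = β·I_B = 75×0.00674 = 0.505 mA, and I_E = (β+1)I_B = 0.512 mA.
V_CE = V_CC − I_C·R_C − I_E·R_E = 12 − 0.505×0.56 − 0.512×1.5 = 10.9 V.
V_CE = 10.9 V > 0.2 V confirms active-region operation.

I_C ≈ 0.51 mA, V_CE ≈ 11 V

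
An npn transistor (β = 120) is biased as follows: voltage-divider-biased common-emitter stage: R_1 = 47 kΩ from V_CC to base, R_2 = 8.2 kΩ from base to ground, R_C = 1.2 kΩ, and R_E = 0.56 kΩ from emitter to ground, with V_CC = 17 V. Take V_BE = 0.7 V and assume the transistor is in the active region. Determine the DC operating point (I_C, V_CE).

Thevenize the base divider: V_Th = V_CC·R_2/(R_1+R_2) = 17×8.2/55.2 = 2.53 V, R_Th = R_1‖R_2 = 6.98 kΩ.
Base-emitter loop: V_Th = I_B·R_Th + V_BE + (β+1)I_B·R_E, so I_B = (2.53 − 0.7) / (6.98 + 121×0.56) = 0.0244 mA.
I_C = β·I_B = 120×0.0244 = 2.93 mA, and I_E = (β+1)I_B = 2.96 mA.
V_CE = V_CC − I_C·R_C − I_E·R_E = 17 − 2.93×1.2 − 2.96×0.56 = 11.8 V.
V_CE = 11.8 V > 0.2 V confirms active-region operation.

I_C ≈ 2.9 mA, V_CE ≈ 12 V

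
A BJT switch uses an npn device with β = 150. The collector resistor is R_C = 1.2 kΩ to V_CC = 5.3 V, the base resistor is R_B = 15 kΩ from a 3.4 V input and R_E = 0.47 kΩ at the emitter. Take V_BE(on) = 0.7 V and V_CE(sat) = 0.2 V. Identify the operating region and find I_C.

Assume active: I_B = (3.4 − 0.7)/(15 + 151×0.47) = 0.0314 mA, I_C = β·I_B = 4.71 mA.
Then V_CE = 5.3 − 4.71×1.2 − 4.74×0.47 = -2.58 V < 0.2 V — the active assumption fails.
Re-solve with V_CE = 0.2 V. KCL at the emitter: V_E/R_E = (V_BB−0.7−V_E)/R_B + (V_CC−0.2−V_E)/R_C, giving V_E = 1.46 V.
I_C = (V_CC − 0.2 − V_E)/R_C = (5.1 − 1.46)/1.2 = 3.03 mA.
Check: I_B = (2.7 − 1.46)/15 = 0.0825 mA, and β·I_B = 12.4 mA > I_C, confirming saturation.

saturation; I_C ≈ 3 mA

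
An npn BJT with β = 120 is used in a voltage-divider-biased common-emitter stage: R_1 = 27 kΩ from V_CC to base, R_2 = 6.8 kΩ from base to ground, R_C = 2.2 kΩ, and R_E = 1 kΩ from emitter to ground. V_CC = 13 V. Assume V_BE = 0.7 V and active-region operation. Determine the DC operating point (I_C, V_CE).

Thevenize the base divider: V_Th = V_CC·R_2/(R_1+R_2) = 13×6.8/33.8 = 2.62 V, R_Th = R_1‖R_2 = 5.43 kΩ.
Base-emitter loop: V_Th = I_B·R_Th + V_BE + (β+1)I_B·R_E, so I_B = (2.62 − 0.7) / (5.43 + 121×1) = 0.0151 mA.
I_C = β·I_B = 120×0.0151 = 1.82 mA, and I_E = (β+1)I_B = 1.83 mA.
V_CE = V_CC − I_C·R_C − I_E·R_E = 13 − 1.82×2.2 − 1.83×1 = 7.17 V.
V_CE = 7.17 V > 0.2 V confirms active-region operation.

I_C ≈ 1.8 mA, V_CE ≈ 7.2 V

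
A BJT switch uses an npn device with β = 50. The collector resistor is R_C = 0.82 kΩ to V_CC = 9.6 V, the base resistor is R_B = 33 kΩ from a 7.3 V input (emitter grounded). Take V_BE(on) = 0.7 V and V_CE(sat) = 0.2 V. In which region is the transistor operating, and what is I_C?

Assume active. Base-emitter loop: I_B = (V_BB − V_BE)/R_B = (7.3 − 0.7)/33 = 0.2 mA.
I_C = β·I_B = 50×0.2 = 10 mA.
V_CE = V_CC − I_C·R_C = 9.6 − 10×0.82 = 1.4 V > V_CE(sat), so the active-region assumption holds.

active; I_C ≈ 10 mA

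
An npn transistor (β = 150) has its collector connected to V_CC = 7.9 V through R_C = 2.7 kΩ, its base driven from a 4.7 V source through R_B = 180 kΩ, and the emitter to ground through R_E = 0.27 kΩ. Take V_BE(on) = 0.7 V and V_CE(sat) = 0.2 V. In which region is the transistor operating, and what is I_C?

Assume active: I_B = (4.7 − 0.7)/(180 + 151×0.27) = 0.0181 mA, I_C = β·I_B = 2.72 mA.
Then V_CE = 7.9 − 2.72×2.7 − 2.74×0.27 = -0.177 V < 0.2 V — the active assumption fails.
Re-solve with V_CE = 0.2 V. KCL at the emitter: V_E/R_E = (V_BB−0.7−V_E)/R_B + (V_CC−0.2−V_E)/R_C, giving V_E = 0.704 V.
I_C = (V_CC − 0.2 − V_E)/R_C = (7.7 − 0.704)/2.7 = 2.59 mA.
Check: I_B = (4 − 0.704)/180 = 0.0183 mA, and β·I_B = 2.75 mA > I_C, confirming saturation.

saturation; I_C ≈ 2.6 mA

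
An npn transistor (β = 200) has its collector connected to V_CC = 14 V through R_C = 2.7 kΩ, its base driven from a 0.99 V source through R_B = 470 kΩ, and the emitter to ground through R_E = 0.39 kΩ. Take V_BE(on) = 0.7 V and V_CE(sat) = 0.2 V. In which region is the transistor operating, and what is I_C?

Assume active. Base-emitter loop: I_B = (V_BB − V_BE)/(R_B + (β+1)R_E) = (0.99 − 0.7)/(470 + 201×0.39) = 0.000529 mA.
I_C = β·I_B = 200×0.000529 = 0.106 mA.
V_CE = V_CC − I_C·R_C − I_E·R_E = 14 − 0.106×2.7 − 0.106×0.39 = 13.7 V > V_CE(sat), so the active-region assumption holds.

active; I_C ≈ 0.11 mA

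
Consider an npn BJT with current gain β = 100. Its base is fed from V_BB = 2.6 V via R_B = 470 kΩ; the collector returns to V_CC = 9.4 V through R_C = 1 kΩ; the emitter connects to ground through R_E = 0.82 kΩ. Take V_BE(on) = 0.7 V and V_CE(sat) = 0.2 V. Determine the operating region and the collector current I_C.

Assume active. Base-emitter loop: I_B = (V_BB − V_BE)/(R_B + (β+1)R_E) = (2.6 − 0.7)/(470 + 101×0.82) = 0.00344 mA.
I_C = β·I_B = 100×0.00344 = 0.344 mA.
V_CE = V_CC − I_C·R_C − I_E·R_E = 9.4 − 0.344×1 − 0.347×0.82 = 8.77 V > V_CE(sat), so the active-region assumption holds.

active; I_C ≈ 0.34 mA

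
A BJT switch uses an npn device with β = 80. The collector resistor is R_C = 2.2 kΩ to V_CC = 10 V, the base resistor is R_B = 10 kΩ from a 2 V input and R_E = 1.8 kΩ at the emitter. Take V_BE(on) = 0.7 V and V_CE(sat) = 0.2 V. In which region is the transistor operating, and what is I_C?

active; I_C ≈ 0.67 mA

Assume active. Base-emitter loop: I_B = (V_BB − V_BE)/(R_B + (β+1)R_E) = (2 − 0.7)/(10 + 81×1.8) = 0.00834 mA.
I_C = β·I_B = 80×0.00834 = 0.668 mA.
V_CE = V_CC − I_C·R_C − I_E·R_E = 10 − 0.668×2.2 − 0.676×1.8 = 7.31 V > V_CE(sat), so the active-region assumption holds.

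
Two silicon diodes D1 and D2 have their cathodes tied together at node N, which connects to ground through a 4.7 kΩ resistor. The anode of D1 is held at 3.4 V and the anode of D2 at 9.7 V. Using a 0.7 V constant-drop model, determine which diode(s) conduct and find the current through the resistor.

Assume both conduct. Then node N would need to be at both 3.4−0.7 = 2.7 V and 9.7−0.7 = 9 V, which is impossible.
Assume only D2 conducts: V_N = 9.7 − 0.7 = 9 V, so I_R = 9/4.7 = 1.91 mA.
Check D1: its anode-to-cathode voltage is 3.4 − 9 = -5.6 V < 0.7 V, so it is off. The assumption is consistent.

Only D2 conducts; I_R ≈ 1.9 mA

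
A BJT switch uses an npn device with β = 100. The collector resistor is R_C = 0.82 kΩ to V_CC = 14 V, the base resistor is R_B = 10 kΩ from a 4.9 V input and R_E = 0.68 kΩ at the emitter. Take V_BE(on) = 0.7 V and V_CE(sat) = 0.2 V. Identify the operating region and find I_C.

active; I_C ≈ 5.3 mA

Assume active. Base-emitter loop: I_B = (V_BB − V_BE)/(R_B + (β+1)R_E) = (4.9 − 0.7)/(10 + 101×0.68) = 0.0534 mA.
I_C = β·I_B = 100×0.0534 = 5.34 mA.
V_CE = V_CC − I_C·R_C − I_E·R_E = 14 − 5.34×0.82 − 5.39×0.68 = 5.96 V > V_CE(sat), so the active-region assumption holds.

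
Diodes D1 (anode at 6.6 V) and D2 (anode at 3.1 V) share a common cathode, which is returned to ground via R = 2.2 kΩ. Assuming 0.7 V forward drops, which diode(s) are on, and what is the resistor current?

Only D1 conducts; I_R ≈ 2.7 mA

Assume both conduct. Then node N would need to be at both 6.6−0.7 = 5.9 V and 3.1−0.7 = 2.4 V, which is impossible.
Assume only D1 conducts: V_N = 6.6 − 0.7 = 5.9 V, so I_R = 5.9/2.2 = 2.68 mA.
Check D2: its anode-to-cathode voltage is 3.1 − 5.9 = -2.8 V < 0.7 V, so it is off. The assumption is consistent.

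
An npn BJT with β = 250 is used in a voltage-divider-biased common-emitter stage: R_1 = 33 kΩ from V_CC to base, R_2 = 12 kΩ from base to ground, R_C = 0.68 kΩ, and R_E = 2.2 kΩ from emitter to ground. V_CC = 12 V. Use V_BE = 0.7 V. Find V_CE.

Thevenize the base divider: V_Th = V_CC·R_2/(R_1+R_2) = 12×12/45 = 3.2 V, R_Th = R_1‖R_2 = 8.8 kΩ.
Base-emitter loop: V_Th = I_B·R_Th + V_BE + (β+1)I_B·R_E, so I_B = (3.2 − 0.7) / (8.8 + 251×2.2) = 0.00446 mA.
I_C = β·I_B = 250×0.00446 = 1.11 mA, and I_E = (β+1)I_B = 1.12 mA.
V_CE = V_CC − I_C·R_C − I_E·R_E = 12 − 1.11×0.68 − 1.12×2.2 = 8.78 V.
V_CE = 8.78 V > 0.2 V confirms active-region operation.

V_CE ≈ 8.8 V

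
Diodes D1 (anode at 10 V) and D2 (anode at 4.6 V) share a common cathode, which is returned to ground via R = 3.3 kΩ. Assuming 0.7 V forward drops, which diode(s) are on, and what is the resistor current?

Only D1 conducts; I_R ≈ 2.8 mA

Assume both conduct. Then node N would need to be at both 10−0.7 = 9.3 V and 4.6−0.7 = 3.9 V, which is impossible.
Assume only D1 conducts: V_N = 10 − 0.7 = 9.3 V, so I_R = 9.3/3.3 = 2.82 mA.
Check D2: its anode-to-cathode voltage is 4.6 − 9.3 = -4.7 V < 0.7 V, so it is off. The assumption is consistent.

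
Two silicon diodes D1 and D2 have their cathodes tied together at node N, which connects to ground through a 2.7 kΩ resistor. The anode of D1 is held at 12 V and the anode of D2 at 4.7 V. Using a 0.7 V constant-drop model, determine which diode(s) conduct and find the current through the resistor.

Assume both conduct. Then node N would need to be at both 12−0.7 = 11.3 V and 4.7−0.7 = 4 V, which is impossible.
Assume only D1 conducts: V_N = 12 − 0.7 = 11.3 V, so I_R = 11.3/2.7 = 4.19 mA.
Check D2: its anode-to-cathode voltage is 4.7 − 11.3 = -6.6 V < 0.7 V, so it is off. The assumption is consistent.

Only D1 conducts; I_R ≈ 4.2 mA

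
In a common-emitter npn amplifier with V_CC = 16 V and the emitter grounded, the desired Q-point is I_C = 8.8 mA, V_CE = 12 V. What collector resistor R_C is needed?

Collector loop: V_CC = I_C·R_C + V_CE.
R_C = (V_CC − V_CE)/I_C = (16 − 12)/8.8 = 0.455 kΩ.

R_C ≈ 0.45 kΩ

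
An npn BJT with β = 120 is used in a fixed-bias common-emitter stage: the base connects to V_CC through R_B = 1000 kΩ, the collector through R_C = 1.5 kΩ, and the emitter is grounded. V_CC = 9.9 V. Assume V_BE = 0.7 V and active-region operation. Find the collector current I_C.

I_C ≈ 1.1 mA

Base loop: V_CC = I_B·R_B + V_BE, so I_B = (9.9 − 0.7)/1000 kΩ = 0.0092 mA.
In the active region I_C = β·I_B = 120 × 0.0092 = 1.1 mA.
Collector loop: V_CE = V_CC − I_C·R_C = 9.9 − 1.1×1.5 = 8.24 V.
Since V_CE = 8.24 V > V_CE(sat) ≈ 0.2 V, the transistor is in the active region as assumed.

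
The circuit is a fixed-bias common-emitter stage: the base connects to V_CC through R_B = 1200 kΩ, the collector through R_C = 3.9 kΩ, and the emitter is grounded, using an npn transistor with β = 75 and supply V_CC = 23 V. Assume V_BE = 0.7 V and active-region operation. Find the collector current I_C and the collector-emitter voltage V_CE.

I_C ≈ 1.4 mA, V_CE ≈ 18 V

Base loop: V_CC = I_B·R_B + V_BE, so I_B = (23 − 0.7)/1200 kΩ = 0.0186 mA.
In the active region I_C = β·I_B = 75 × 0.0186 = 1.39 mA.
Collector loop: V_CE = V_CC − I_C·R_C = 23 − 1.39×3.9 = 17.6 V.
Since V_CE = 17.6 V > V_CE(sat) ≈ 0.2 V, the transistor is in the active region as assumed.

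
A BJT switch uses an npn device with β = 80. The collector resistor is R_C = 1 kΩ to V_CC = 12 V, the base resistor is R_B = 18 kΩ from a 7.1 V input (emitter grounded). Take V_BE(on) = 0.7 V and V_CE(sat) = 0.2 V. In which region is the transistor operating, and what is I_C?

Assume active: I_B = (7.1 − 0.7)/18 = 0.356 mA, giving I_C = β·I_B = 28.4 mA.
But then V_CE = 12 − 28.4×1 = -16.4 V < V_CE(sat) = 0.2 V — impossible in the active region.
So the transistor is saturated. With V_CE = 0.2 V, I_C = (V_CC − 0.2)/R_C = 11.8/1 = 11.8 mA.
Check: β·I_B = 28.4 mA > I_C = 11.8 mA, confirming saturation.

saturation; I_C ≈ 12 mA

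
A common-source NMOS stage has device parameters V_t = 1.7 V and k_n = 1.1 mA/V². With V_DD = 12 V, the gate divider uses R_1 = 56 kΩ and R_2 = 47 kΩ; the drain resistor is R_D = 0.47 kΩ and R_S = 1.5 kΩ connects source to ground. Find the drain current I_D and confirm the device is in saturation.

V_G = V_DD·R_2/(R_1+R_2) = 12×47/103 = 5.48 V.
Assume saturation: I_D = (k_n/2)(V_GS − V_t)² with V_GS = V_G − I_D·R_S = 5.48 − 1.5·I_D.
Substituting gives 1.24·I_D² − 7.23·I_D + 7.84 = 0, with roots I_D = 1.44 or 4.4 mA.
The root I_D = 4.4 mA gives V_GS = -1.13 V ≤ V_t, so take I_D = 1.44 mA.
Then V_GS = 3.32 V and V_DS = V_DD − I_D(R_D+R_S) = 12 − 1.44×1.97 = 9.17 V.
Saturation requires V_DS ≥ V_GS − V_t = 1.62 V; 9.17 ≥ 1.62 ✓.

I_D ≈ 1.4 mA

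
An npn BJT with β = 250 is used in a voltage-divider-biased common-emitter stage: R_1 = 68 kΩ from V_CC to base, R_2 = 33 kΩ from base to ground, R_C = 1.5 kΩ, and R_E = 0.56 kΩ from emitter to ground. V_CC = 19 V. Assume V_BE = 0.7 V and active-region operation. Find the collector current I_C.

I_C ≈ 8.5 mA

Thevenize the base divider: V_Th = V_CC·R_2/(R_1+R_2) = 19×33/101 = 6.21 V, R_Th = R_1‖R_2 = 22.2 kΩ.
Base-emitter loop: V_Th = I_B·R_Th + V_BE + (β+1)I_B·R_E, so I_B = (6.21 − 0.7) / (22.2 + 251×0.56) = 0.0338 mA.
I_C = β·I_B = 250×0.0338 = 8.46 mA, and I_E = (β+1)I_B = 8.49 mA.
V_CE = V_CC − I_C·R_C − I_E·R_E = 19 − 8.46×1.5 − 8.49×0.56 = 1.55 V.
V_CE = 1.55 V > 0.2 V confirms active-region operation.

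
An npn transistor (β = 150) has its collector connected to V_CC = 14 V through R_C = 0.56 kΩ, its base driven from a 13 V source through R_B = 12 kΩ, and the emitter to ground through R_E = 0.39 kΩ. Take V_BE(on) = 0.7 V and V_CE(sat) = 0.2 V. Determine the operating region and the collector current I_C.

saturation; I_C ≈ 14 mA

Assume active: I_B = (13 − 0.7)/(12 + 151×0.39) = 0.174 mA, I_C = β·I_B = 26 mA.
Then V_CE = 14 − 26×0.56 − 26.2×0.39 = -10.8 V < 0.2 V — the active assumption fails.
Re-solve with V_CE = 0.2 V. KCL at the emitter: V_E/R_E = (V_BB−0.7−V_E)/R_B + (V_CC−0.2−V_E)/R_C, giving V_E = 5.79 V.
I_C = (V_CC − 0.2 − V_E)/R_C = (13.8 − 5.79)/0.56 = 14.3 mA.
Check: I_B = (12.3 − 5.79)/12 = 0.543 mA, and β·I_B = 81.4 mA > I_C, confirming saturation.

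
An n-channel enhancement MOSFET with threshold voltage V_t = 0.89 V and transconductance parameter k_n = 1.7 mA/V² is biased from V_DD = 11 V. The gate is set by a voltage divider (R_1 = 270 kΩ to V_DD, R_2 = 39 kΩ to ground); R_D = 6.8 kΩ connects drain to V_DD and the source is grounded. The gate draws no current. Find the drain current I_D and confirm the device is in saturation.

I_D ≈ 0.21 mA

V_G = V_DD·R_2/(R_1+R_2) = 11×39/309 = 1.39 V. With the source grounded, V_GS = V_G = 1.39 V.
Assume saturation: I_D = (k_n/2)(V_GS − V_t)² = (1.7/2)×(1.39 − 0.89)² = 0.85×0.498² = 0.211 mA.
V_DS = V_DD − I_D·R_D = 11 − 0.211×6.8 = 9.56 V.
Saturation requires V_DS ≥ V_GS − V_t = 0.498 V; 9.56 ≥ 0.498 ✓.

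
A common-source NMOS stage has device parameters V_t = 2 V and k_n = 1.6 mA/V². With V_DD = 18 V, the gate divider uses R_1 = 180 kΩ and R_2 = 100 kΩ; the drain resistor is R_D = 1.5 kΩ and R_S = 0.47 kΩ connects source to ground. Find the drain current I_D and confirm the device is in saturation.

V_G = V_DD·R_2/(R_1+R_2) = 18×100/280 = 6.43 V.
Assume saturation: I_D = (k_n/2)(V_GS − V_t)² with V_GS = V_G − I_D·R_S = 6.43 − 0.47·I_D.
Substituting gives 0.177·I_D² − 4.33·I_D + 15.7 = 0, with roots I_D = 4.42 or 20.1 mA.
The root I_D = 20.1 mA gives V_GS = -3.01 V ≤ V_t, so take I_D = 4.42 mA.
Then V_GS = 4.35 V and V_DS = V_DD − I_D(R_D+R_S) = 18 − 4.42×1.97 = 9.29 V.
Saturation requires V_DS ≥ V_GS − V_t = 2.35 V; 9.29 ≥ 2.35 ✓.

I_D ≈ 4.4 mA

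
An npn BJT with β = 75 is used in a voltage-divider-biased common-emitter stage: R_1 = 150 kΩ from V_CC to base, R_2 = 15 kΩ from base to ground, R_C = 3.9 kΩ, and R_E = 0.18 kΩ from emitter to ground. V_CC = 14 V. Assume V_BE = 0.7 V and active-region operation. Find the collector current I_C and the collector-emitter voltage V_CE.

I_C ≈ 1.6 mA, V_CE ≈ 7.6 V

Thevenize the base divider: V_Th = V_CC·R_2/(R_1+R_2) = 14×15/165 = 1.27 V, R_Th = R_1‖R_2 = 13.6 kΩ.
Base-emitter loop: V_Th = I_B·R_Th + V_BE + (β+1)I_B·R_E, so I_B = (1.27 − 0.7) / (13.6 + 76×0.18) = 0.021 mA.
I_C = β·I_B = 75×0.021 = 1.57 mA, and I_E = (β+1)I_B = 1.59 mA.
V_CE = V_CC − I_C·R_C − I_E·R_E = 14 − 1.57×3.9 − 1.59×0.18 = 7.58 V.
V_CE = 7.58 V > 0.2 V confirms active-region operation.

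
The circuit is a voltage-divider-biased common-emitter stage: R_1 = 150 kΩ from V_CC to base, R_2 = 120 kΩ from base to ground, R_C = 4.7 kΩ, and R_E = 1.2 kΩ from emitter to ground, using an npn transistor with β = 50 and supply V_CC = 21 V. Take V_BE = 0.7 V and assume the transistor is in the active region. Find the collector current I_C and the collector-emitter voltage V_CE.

Thevenize the base divider: V_Th = V_CC·R_2/(R_1+R_2) = 21×120/270 = 9.33 V, R_Th = R_1‖R_2 = 66.7 kΩ.
Base-emitter loop: V_Th = I_B·R_Th + V_BE + (β+1)I_B·R_E, so I_B = (9.33 − 0.7) / (66.7 + 51×1.2) = 0.0675 mA.
I_C = β·I_B = 50×0.0675 = 3.38 mA, and I_E = (β+1)I_B = 3.44 mA.
V_CE = V_CC − I_C·R_C − I_E·R_E = 21 − 3.38×4.7 − 3.44×1.2 = 1 V.
V_CE = 1 V > 0.2 V confirms active-region operation.

I_C ≈ 3.4 mA, V_CE ≈ 1 V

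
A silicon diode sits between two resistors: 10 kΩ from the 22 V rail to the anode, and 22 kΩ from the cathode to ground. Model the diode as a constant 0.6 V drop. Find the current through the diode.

I ≈ 0.67 mA

The two resistors are in series with the diode, so KVL gives 22 = I·10 + 0.6 + I·22.
I = (22 − 0.6) / (10 + 22) kΩ = 21.4 / 32 = 0.669 mA.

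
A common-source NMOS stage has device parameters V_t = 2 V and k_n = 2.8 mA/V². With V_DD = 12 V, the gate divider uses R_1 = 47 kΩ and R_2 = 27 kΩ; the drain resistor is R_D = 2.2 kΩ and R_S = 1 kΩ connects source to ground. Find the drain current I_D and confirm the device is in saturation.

I_D ≈ 1.4 mA

V_G = V_DD·R_2/(R_1+R_2) = 12×27/74 = 4.38 V.
Assume saturation: I_D = (k_n/2)(V_GS − V_t)² with V_GS = V_G − I_D·R_S = 4.38 − 1·I_D.
Substituting gives 1.4·I_D² − 7.66·I_D + 7.92 = 0, with roots I_D = 1.38 or 4.09 mA.
The root I_D = 4.09 mA gives V_GS = 0.291 V ≤ V_t, so take I_D = 1.38 mA.
Then V_GS = 2.99 V and V_DS = V_DD − I_D(R_D+R_S) = 12 − 1.38×3.2 = 7.57 V.
Saturation requires V_DS ≥ V_GS − V_t = 0.994 V; 7.57 ≥ 0.994 ✓.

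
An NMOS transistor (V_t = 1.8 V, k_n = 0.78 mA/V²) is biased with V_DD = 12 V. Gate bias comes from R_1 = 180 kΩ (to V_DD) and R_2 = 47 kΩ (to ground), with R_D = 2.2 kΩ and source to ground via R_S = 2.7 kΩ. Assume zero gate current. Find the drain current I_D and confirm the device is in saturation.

V_G = V_DD·R_2/(R_1+R_2) = 12×47/227 = 2.48 V.
Assume saturation: I_D = (k_n/2)(V_GS − V_t)² with V_GS = V_G − I_D·R_S = 2.48 − 2.7·I_D.
Substituting gives 2.84·I_D² − 2.44·I_D + 0.183 = 0, with roots I_D = 0.0828 or 0.776 mA.
The root I_D = 0.776 mA gives V_GS = 0.389 V ≤ V_t, so take I_D = 0.0828 mA.
Then V_GS = 2.26 V and V_DS = V_DD − I_D(R_D+R_S) = 12 − 0.0828×4.9 = 11.6 V.
Saturation requires V_DS ≥ V_GS − V_t = 0.461 V; 11.6 ≥ 0.461 ✓.

I_D ≈ 0.083 mA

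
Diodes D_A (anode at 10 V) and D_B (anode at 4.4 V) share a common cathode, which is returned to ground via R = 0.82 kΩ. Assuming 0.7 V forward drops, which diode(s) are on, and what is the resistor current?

Only D_A conducts; I_R ≈ 11 mA

Assume both conduct. Then node N would need to be at both 10−0.7 = 9.3 V and 4.4−0.7 = 3.7 V, which is impossible.
Assume only D_A conducts: V_N = 10 − 0.7 = 9.3 V, so I_R = 9.3/0.82 = 11.3 mA.
Check D_B: its anode-to-cathode voltage is 4.4 − 9.3 = -4.9 V < 0.7 V, so it is off. The assumption is consistent.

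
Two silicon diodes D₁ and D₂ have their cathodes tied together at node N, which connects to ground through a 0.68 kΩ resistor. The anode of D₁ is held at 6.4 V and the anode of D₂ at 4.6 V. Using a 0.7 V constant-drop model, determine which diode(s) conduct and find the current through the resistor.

Assume both conduct. Then node N would need to be at both 6.4−0.7 = 5.7 V and 4.6−0.7 = 3.9 V, which is impossible.
Assume only D₁ conducts: V_N = 6.4 − 0.7 = 5.7 V, so I_R = 5.7/0.68 = 8.38 mA.
Check D₂: its anode-to-cathode voltage is 4.6 − 5.7 = -1.1 V < 0.7 V, so it is off. The assumption is consistent.

Only D₁ conducts; I_R ≈ 8.4 mA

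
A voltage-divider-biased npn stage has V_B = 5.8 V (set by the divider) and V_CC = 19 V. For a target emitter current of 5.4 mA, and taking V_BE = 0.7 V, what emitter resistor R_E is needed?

R_E ≈ 0.94 kΩ

V_E = V_B − V_BE = 5.8 − 0.7 = 5.1 V.
R_E = V_E / I_E = 5.1 / 5.4 = 0.944 kΩ.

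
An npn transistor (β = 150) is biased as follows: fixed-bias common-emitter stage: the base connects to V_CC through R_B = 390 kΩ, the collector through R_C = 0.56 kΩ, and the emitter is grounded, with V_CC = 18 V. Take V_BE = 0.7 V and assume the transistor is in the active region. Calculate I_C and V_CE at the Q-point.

Base loop: V_CC = I_B·R_B + V_BE, so I_B = (18 − 0.7)/390 kΩ = 0.0444 mA.
In the active region I_C = β·I_B = 150 × 0.0444 = 6.65 mA.
Collector loop: V_CE = V_CC − I_C·R_C = 18 − 6.65×0.56 = 14.3 V.
Since V_CE = 14.3 V > V_CE(sat) ≈ 0.2 V, the transistor is in the active region as assumed.

I_C ≈ 6.7 mA, V_CE ≈ 14 V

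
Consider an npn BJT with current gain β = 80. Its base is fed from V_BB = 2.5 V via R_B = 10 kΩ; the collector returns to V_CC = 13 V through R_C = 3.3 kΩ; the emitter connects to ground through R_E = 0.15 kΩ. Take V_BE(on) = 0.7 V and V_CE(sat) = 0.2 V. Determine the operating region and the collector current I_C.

Assume active: I_B = (2.5 − 0.7)/(10 + 81×0.15) = 0.0813 mA, I_C = β·I_B = 6.5 mA.
Then V_CE = 13 − 6.5×3.3 − 6.58×0.15 = -9.44 V < 0.2 V — the active assumption fails.
Re-solve with V_CE = 0.2 V. KCL at the emitter: V_E/R_E = (V_BB−0.7−V_E)/R_B + (V_CC−0.2−V_E)/R_C, giving V_E = 0.574 V.
I_C = (V_CC − 0.2 − V_E)/R_C = (12.8 − 0.574)/3.3 = 3.7 mA.
Check: I_B = (1.8 − 0.574)/10 = 0.123 mA, and β·I_B = 9.81 mA > I_C, confirming saturation.

saturation; I_C ≈ 3.7 mA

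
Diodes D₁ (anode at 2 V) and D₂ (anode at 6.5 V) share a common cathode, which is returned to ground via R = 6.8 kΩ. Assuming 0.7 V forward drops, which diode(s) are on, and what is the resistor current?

Assume both conduct. Then node N would need to be at both 2−0.7 = 1.3 V and 6.5−0.7 = 5.8 V, which is impossible.
Assume only D₂ conducts: V_N = 6.5 − 0.7 = 5.8 V, so I_R = 5.8/6.8 = 0.853 mA.
Check D₁: its anode-to-cathode voltage is 2 − 5.8 = -3.8 V < 0.7 V, so it is off. The assumption is consistent.

Only D₂ conducts; I_R ≈ 0.85 mA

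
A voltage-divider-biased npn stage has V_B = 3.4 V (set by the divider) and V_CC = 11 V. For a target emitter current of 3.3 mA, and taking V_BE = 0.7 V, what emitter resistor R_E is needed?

R_E ≈ 0.82 kΩ

V_E = V_B − V_BE = 3.4 − 0.7 = 2.7 V.
R_E = V_E / I_E = 2.7 / 3.3 = 0.818 kΩ.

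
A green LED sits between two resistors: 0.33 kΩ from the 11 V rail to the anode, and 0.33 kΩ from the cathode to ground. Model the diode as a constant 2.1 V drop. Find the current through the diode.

The two resistors are in series with the diode, so KVL gives 11 = I·0.33 + 2.1 + I·0.33.
I = (11 − 2.1) / (0.33 + 0.33) kΩ = 8.9 / 0.66 = 13.5 mA.

I ≈ 13 mA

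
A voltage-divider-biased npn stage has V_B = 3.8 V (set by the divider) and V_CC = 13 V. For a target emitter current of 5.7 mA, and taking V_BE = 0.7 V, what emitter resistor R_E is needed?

V_E = V_B − V_BE = 3.8 − 0.7 = 3.1 V.
R_E = V_E / I_E = 3.1 / 5.7 = 0.544 kΩ.

R_E ≈ 0.54 kΩ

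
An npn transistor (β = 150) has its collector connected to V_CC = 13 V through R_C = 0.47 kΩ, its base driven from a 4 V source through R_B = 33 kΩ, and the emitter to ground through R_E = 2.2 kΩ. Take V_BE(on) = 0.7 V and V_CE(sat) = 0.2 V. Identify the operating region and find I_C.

active; I_C ≈ 1.4 mA

Assume active. Base-emitter loop: I_B = (V_BB − V_BE)/(R_B + (β+1)R_E) = (4 − 0.7)/(33 + 151×2.2) = 0.00904 mA.
I_C = β·I_B = 150×0.00904 = 1.36 mA.
V_CE = V_CC − I_C·R_C − I_E·R_E = 13 − 1.36×0.47 − 1.36×2.2 = 9.36 V > V_CE(sat), so the active-region assumption holds.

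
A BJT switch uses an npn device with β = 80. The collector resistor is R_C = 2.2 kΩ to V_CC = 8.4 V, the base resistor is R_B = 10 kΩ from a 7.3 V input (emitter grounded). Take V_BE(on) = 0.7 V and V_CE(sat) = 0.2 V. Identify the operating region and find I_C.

Assume active: I_B = (7.3 − 0.7)/10 = 0.66 mA, giving I_C = β·I_B = 52.8 mA.
But then V_CE = 8.4 − 52.8×2.2 = -108 V < V_CE(sat) = 0.2 V — impossible in the active region.
So the transistor is saturated. With V_CE = 0.2 V, I_C = (V_CC − 0.2)/R_C = 8.2/2.2 = 3.73 mA.
Check: β·I_B = 52.8 mA > I_C = 3.73 mA, confirming saturation.

saturation; I_C ≈ 3.7 mA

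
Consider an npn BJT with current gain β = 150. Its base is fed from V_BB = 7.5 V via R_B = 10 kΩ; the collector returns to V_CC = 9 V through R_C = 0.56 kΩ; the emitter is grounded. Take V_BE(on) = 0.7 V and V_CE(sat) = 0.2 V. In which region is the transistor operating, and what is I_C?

saturation; I_C ≈ 16 mA

Assume active: I_B = (7.5 − 0.7)/10 = 0.68 mA, giving I_C = β·I_B = 102 mA.
But then V_CE = 9 − 102×0.56 = -48.1 V < V_CE(sat) = 0.2 V — impossible in the active region.
So the transistor is saturated. With V_CE = 0.2 V, I_C = (V_CC − 0.2)/R_C = 8.8/0.56 = 15.7 mA.
Check: β·I_B = 102 mA > I_C = 15.7 mA, confirming saturation.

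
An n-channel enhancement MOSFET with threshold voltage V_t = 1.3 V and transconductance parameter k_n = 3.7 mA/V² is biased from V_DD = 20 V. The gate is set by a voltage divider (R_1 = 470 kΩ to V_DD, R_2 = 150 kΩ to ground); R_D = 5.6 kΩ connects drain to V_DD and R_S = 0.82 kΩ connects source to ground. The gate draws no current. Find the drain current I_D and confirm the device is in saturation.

V_G = V_DD·R_2/(R_1+R_2) = 20×150/620 = 4.84 V.
Assume saturation: I_D = (k_n/2)(V_GS − V_t)² with V_GS = V_G − I_D·R_S = 4.84 − 0.82·I_D.
Substituting gives 1.24·I_D² − 11.7·I_D + 23.2 = 0, with roots I_D = 2.81 or 6.62 mA.
The root I_D = 6.62 mA gives V_GS = -0.592 V ≤ V_t, so take I_D = 2.81 mA.
Then V_GS = 2.53 V and V_DS = V_DD − I_D(R_D+R_S) = 20 − 2.81×6.42 = 1.95 V.
Saturation requires V_DS ≥ V_GS − V_t = 1.23 V; 1.95 ≥ 1.23 ✓.

I_D ≈ 2.8 mA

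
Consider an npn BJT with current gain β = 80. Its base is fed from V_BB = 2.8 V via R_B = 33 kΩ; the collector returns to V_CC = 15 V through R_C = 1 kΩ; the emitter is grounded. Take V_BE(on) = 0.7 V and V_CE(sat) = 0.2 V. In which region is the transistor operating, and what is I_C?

Assume active. Base-emitter loop: I_B = (V_BB − V_BE)/R_B = (2.8 − 0.7)/33 = 0.0636 mA.
I_C = β·I_B = 80×0.0636 = 5.09 mA.
V_CE = V_CC − I_C·R_C = 15 − 5.09×1 = 9.91 V > V_CE(sat), so the active-region assumption holds.

active; I_C ≈ 5.1 mA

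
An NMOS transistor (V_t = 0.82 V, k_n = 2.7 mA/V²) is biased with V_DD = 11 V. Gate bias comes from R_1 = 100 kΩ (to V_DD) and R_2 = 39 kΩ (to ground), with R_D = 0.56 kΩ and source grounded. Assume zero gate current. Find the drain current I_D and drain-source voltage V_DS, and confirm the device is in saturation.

V_G = V_DD·R_2/(R_1+R_2) = 11×39/139 = 3.09 V. With the source grounded, V_GS = V_G = 3.09 V.
Assume saturation: I_D = (k_n/2)(V_GS − V_t)² = (2.7/2)×(3.09 − 0.82)² = 1.35×2.27² = 6.93 mA.
V_DS = V_DD − I_D·R_D = 11 − 6.93×0.56 = 7.12 V.
Saturation requires V_DS ≥ V_GS − V_t = 2.27 V; 7.12 ≥ 2.27 ✓.

I_D ≈ 6.9 mA, V_DS ≈ 7.1 V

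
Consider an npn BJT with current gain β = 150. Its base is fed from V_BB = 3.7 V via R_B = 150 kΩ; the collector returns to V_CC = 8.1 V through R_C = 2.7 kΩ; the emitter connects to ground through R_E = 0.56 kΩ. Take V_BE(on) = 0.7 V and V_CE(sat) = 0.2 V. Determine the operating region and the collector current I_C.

Assume active. Base-emitter loop: I_B = (V_BB − V_BE)/(R_B + (β+1)R_E) = (3.7 − 0.7)/(150 + 151×0.56) = 0.0128 mA.
I_C = β·I_B = 150×0.0128 = 1.92 mA.
V_CE = V_CC − I_C·R_C − I_E·R_E = 8.1 − 1.92×2.7 − 1.93×0.56 = 1.84 V > V_CE(sat), so the active-region assumption holds.

active; I_C ≈ 1.9 mA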